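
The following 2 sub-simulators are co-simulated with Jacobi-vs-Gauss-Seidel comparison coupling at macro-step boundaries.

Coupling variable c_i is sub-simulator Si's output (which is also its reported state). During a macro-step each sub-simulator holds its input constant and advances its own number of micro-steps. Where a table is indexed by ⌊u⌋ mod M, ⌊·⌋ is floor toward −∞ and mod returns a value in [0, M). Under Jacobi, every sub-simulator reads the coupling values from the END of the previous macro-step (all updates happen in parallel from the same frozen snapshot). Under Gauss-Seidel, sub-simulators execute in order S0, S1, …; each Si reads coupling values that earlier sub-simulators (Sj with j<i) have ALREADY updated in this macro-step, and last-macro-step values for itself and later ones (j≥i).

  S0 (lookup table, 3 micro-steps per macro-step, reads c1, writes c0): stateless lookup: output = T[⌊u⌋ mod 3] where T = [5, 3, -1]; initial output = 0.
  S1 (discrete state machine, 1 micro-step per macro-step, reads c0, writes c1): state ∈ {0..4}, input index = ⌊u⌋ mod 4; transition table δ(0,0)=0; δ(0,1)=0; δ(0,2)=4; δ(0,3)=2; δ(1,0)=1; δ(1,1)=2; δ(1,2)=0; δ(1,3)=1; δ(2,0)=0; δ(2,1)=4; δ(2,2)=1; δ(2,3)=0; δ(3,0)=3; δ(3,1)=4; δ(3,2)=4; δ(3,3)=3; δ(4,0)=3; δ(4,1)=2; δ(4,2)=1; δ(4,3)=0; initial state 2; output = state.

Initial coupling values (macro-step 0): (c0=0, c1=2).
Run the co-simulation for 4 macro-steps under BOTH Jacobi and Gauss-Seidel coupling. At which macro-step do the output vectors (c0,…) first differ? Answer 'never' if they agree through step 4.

[Jacobi] macro 1: S0 reads c1=2 → after 3×micro: -1; S1 reads c0=0 → after 1×micro: 0 ⇒ (c0=-1, c1=0)
[Jacobi] macro 2: S0 reads c1=0 → after 3×micro: 5; S1 reads c0=-1 → after 1×micro: 2 ⇒ (c0=5, c1=2)
[Jacobi] macro 3: S0 reads c1=2 → after 3×micro: -1; S1 reads c0=5 → after 1×micro: 4 ⇒ (c0=-1, c1=4)
[Jacobi] macro 4: S0 reads c1=4 → after 3×micro: 3; S1 reads c0=-1 → after 1×micro: 0 ⇒ (c0=3, c1=0)
[Gauss-Seidel] macro 1: S0 reads c1=2 → after 3×micro: -1; S1 reads c0=-1 → after 1×micro: 0 ⇒ (c0=-1, c1=0)
[Gauss-Seidel] macro 2: S0 reads c1=0 → after 3×micro: 5; S1 reads c0=5 → after 1×micro: 0 ⇒ (c0=5, c1=0)
[Gauss-Seidel] macro 3: S0 reads c1=0 → after 3×micro: 5; S1 reads c0=5 → after 1×micro: 0 ⇒ (c0=5, c1=0)
[Gauss-Seidel] macro 4: S0 reads c1=0 → after 3×micro: 5; S1 reads c0=5 → after 1×micro: 0 ⇒ (c0=5, c1=0)

first divergence at macro-step: 2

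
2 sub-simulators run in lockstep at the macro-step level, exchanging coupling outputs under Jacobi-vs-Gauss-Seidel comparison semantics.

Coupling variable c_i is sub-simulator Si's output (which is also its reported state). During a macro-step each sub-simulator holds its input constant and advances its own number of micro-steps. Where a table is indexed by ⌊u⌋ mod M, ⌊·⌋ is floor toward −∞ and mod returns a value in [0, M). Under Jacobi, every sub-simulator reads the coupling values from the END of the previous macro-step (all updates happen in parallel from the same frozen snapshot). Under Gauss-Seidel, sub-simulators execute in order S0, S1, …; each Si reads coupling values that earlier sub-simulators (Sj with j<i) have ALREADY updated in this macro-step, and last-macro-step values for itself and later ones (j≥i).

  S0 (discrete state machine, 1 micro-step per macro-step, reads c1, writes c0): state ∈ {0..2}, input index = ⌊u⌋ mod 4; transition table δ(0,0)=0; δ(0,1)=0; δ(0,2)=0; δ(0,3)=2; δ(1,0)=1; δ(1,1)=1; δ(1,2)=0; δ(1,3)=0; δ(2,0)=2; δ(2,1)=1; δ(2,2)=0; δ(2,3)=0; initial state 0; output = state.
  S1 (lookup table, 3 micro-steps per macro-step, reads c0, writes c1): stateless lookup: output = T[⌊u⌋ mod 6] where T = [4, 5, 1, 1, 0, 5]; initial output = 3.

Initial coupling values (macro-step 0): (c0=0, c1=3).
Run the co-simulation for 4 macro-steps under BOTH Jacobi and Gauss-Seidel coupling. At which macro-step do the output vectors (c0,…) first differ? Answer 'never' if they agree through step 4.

first divergence at macro-step: 1

[Jacobi] macro 1: S0 reads c1=3 → after 1×micro: 2; S1 reads c0=0 → after 3×micro: 4 ⇒ (c0=2, c1=4)
[Jacobi] macro 2: S0 reads c1=4 → after 1×micro: 2; S1 reads c0=2 → after 3×micro: 1 ⇒ (c0=2, c1=1)
[Jacobi] macro 3: S0 reads c1=1 → after 1×micro: 1; S1 reads c0=2 → after 3×micro: 1 ⇒ (c0=1, c1=1)
[Jacobi] macro 4: S0 reads c1=1 → after 1×micro: 1; S1 reads c0=1 → after 3×micro: 5 ⇒ (c0=1, c1=5)
[Gauss-Seidel] macro 1: S0 reads c1=3 → after 1×micro: 2; S1 reads c0=2 → after 3×micro: 1 ⇒ (c0=2, c1=1)
[Gauss-Seidel] macro 2: S0 reads c1=1 → after 1×micro: 1; S1 reads c0=1 → after 3×micro: 5 ⇒ (c0=1, c1=5)
[Gauss-Seidel] macro 3: S0 reads c1=5 → after 1×micro: 1; S1 reads c0=1 → after 3×micro: 5 ⇒ (c0=1, c1=5)
[Gauss-Seidel] macro 4: S0 reads c1=5 → after 1×micro: 1; S1 reads c0=1 → after 3×micro: 5 ⇒ (c0=1, c1=5)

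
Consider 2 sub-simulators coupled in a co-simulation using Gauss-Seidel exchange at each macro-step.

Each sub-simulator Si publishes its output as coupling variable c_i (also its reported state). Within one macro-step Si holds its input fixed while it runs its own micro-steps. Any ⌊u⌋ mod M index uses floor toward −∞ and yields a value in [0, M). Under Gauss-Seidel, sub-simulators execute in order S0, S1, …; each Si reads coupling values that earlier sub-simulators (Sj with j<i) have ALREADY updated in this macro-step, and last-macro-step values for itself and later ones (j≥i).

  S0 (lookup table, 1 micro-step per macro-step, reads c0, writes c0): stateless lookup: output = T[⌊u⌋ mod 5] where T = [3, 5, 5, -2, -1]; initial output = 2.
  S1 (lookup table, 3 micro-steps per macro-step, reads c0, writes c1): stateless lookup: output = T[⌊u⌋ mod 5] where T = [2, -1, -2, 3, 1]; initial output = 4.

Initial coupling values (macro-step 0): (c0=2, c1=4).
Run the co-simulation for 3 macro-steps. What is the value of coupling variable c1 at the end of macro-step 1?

c1 at macro-step 1 = 2

macro 1: S0 reads c0=2 → after 1×micro: 5; S1 reads c0=5 → after 3×micro: 2 ⇒ (c0=5, c1=2)
macro 2: S0 reads c0=5 → after 1×micro: 3; S1 reads c0=3 → after 3×micro: 3 ⇒ (c0=3, c1=3)
macro 3: S0 reads c0=3 → after 1×micro: -2; S1 reads c0=-2 → after 3×micro: 3 ⇒ (c0=-2, c1=3)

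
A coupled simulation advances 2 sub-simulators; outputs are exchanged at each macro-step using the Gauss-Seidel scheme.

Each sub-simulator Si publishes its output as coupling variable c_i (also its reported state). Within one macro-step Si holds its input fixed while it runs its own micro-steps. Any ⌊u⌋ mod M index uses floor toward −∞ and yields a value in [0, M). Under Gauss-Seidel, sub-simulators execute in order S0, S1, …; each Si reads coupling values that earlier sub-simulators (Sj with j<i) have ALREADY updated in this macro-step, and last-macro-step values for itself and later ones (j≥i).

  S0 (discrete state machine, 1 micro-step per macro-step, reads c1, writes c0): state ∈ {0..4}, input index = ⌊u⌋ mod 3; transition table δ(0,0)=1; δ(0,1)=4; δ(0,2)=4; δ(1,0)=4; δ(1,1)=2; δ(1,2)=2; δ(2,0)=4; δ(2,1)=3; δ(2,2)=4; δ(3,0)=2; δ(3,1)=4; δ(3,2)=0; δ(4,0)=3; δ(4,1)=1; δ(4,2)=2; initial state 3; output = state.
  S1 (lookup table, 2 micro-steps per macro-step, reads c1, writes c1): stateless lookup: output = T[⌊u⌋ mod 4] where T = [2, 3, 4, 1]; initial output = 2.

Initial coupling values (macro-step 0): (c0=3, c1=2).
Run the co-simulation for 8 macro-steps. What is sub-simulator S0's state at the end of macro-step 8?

S0 state at macro-step 8 = 3

macro 1: S0 reads c1=2 → after 1×micro: 0; S1 reads c1=2 → after 2×micro: 4 ⇒ (c0=0, c1=4)
macro 2: S0 reads c1=4 → after 1×micro: 4; S1 reads c1=4 → after 2×micro: 2 ⇒ (c0=4, c1=2)
macro 3: S0 reads c1=2 → after 1×micro: 2; S1 reads c1=2 → after 2×micro: 4 ⇒ (c0=2, c1=4)
macro 4: S0 reads c1=4 → after 1×micro: 3; S1 reads c1=4 → after 2×micro: 2 ⇒ (c0=3, c1=2)
macro 5: S0 reads c1=2 → after 1×micro: 0; S1 reads c1=2 → after 2×micro: 4 ⇒ (c0=0, c1=4)
macro 6: S0 reads c1=4 → after 1×micro: 4; S1 reads c1=4 → after 2×micro: 2 ⇒ (c0=4, c1=2)
macro 7: S0 reads c1=2 → after 1×micro: 2; S1 reads c1=2 → after 2×micro: 4 ⇒ (c0=2, c1=4)
macro 8: S0 reads c1=4 → after 1×micro: 3; S1 reads c1=4 → after 2×micro: 2 ⇒ (c0=3, c1=2)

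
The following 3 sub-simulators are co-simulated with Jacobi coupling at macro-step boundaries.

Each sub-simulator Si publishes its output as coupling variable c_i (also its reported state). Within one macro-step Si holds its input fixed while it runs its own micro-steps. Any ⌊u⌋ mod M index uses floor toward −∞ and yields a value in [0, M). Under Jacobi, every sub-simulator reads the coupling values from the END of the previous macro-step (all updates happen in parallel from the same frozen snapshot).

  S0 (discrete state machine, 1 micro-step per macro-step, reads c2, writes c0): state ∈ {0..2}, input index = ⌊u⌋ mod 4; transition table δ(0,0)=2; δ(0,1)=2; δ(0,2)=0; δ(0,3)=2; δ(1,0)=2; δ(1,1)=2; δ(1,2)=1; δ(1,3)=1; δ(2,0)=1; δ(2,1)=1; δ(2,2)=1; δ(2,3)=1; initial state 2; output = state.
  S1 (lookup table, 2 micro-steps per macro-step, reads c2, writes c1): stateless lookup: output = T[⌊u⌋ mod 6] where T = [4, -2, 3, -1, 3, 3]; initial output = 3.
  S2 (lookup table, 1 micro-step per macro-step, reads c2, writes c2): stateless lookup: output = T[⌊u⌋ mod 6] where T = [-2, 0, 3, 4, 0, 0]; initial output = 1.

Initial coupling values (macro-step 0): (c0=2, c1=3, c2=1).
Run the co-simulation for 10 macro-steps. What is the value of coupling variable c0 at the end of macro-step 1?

c0 at macro-step 1 = 1

macro 1: S0 reads c2=1 → after 1×micro: 1; S1 reads c2=1 → after 2×micro: -2; S2 reads c2=1 → after 1×micro: 0 ⇒ (c0=1, c1=-2, c2=0)
macro 2: S0 reads c2=0 → after 1×micro: 2; S1 reads c2=0 → after 2×micro: 4; S2 reads c2=0 → after 1×micro: -2 ⇒ (c0=2, c1=4, c2=-2)
macro 3: S0 reads c2=-2 → after 1×micro: 1; S1 reads c2=-2 → after 2×micro: 3; S2 reads c2=-2 → after 1×micro: 0 ⇒ (c0=1, c1=3, c2=0)
macro 4: S0 reads c2=0 → after 1×micro: 2; S1 reads c2=0 → after 2×micro: 4; S2 reads c2=0 → after 1×micro: -2 ⇒ (c0=2, c1=4, c2=-2)
macro 5: S0 reads c2=-2 → after 1×micro: 1; S1 reads c2=-2 → after 2×micro: 3; S2 reads c2=-2 → after 1×micro: 0 ⇒ (c0=1, c1=3, c2=0)
macro 6: S0 reads c2=0 → after 1×micro: 2; S1 reads c2=0 → after 2×micro: 4; S2 reads c2=0 → after 1×micro: -2 ⇒ (c0=2, c1=4, c2=-2)
macro 7: S0 reads c2=-2 → after 1×micro: 1; S1 reads c2=-2 → after 2×micro: 3; S2 reads c2=-2 → after 1×micro: 0 ⇒ (c0=1, c1=3, c2=0)
macro 8: S0 reads c2=0 → after 1×micro: 2; S1 reads c2=0 → after 2×micro: 4; S2 reads c2=0 → after 1×micro: -2 ⇒ (c0=2, c1=4, c2=-2)
macro 9: S0 reads c2=-2 → after 1×micro: 1; S1 reads c2=-2 → after 2×micro: 3; S2 reads c2=-2 → after 1×micro: 0 ⇒ (c0=1, c1=3, c2=0)
macro 10: S0 reads c2=0 → after 1×micro: 2; S1 reads c2=0 → after 2×micro: 4; S2 reads c2=0 → after 1×micro: -2 ⇒ (c0=2, c1=4, c2=-2)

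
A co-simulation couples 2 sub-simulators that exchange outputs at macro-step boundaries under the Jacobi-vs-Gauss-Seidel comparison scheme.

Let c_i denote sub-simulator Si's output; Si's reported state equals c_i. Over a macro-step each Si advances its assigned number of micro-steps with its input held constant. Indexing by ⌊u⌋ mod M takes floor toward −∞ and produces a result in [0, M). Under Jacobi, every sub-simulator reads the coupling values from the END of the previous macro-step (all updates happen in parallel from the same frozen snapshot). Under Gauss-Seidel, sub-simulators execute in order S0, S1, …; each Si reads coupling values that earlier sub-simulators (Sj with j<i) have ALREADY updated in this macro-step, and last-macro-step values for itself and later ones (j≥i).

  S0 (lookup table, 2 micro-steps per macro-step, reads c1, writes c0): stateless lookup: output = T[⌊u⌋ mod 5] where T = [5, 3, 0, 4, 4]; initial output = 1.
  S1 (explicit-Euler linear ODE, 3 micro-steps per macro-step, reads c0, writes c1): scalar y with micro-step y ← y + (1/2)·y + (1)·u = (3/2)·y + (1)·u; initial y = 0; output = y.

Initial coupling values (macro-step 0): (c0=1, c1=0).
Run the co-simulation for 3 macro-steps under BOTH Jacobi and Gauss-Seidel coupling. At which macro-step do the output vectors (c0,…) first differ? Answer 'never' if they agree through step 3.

[Jacobi] macro 1: S0 reads c1=0 → after 2×micro: 5; S1 reads c0=1 → after 3×micro: 19/4 ⇒ (c0=5, c1=19/4)
[Jacobi] macro 2: S0 reads c1=19/4 → after 2×micro: 4; S1 reads c0=5 → after 3×micro: 1273/32 ⇒ (c0=4, c1=1273/32)
[Jacobi] macro 3: S0 reads c1=1273/32 → after 2×micro: 4; S1 reads c0=4 → after 3×micro: 39235/256 ⇒ (c0=4, c1=39235/256)
[Gauss-Seidel] macro 1: S0 reads c1=0 → after 2×micro: 5; S1 reads c0=5 → after 3×micro: 95/4 ⇒ (c0=5, c1=95/4)
[Gauss-Seidel] macro 2: S0 reads c1=95/4 → after 2×micro: 4; S1 reads c0=4 → after 3×micro: 3173/32 ⇒ (c0=4, c1=3173/32)
[Gauss-Seidel] macro 3: S0 reads c1=3173/32 → after 2×micro: 4; S1 reads c0=4 → after 3×micro: 90535/256 ⇒ (c0=4, c1=90535/256)

first divergence at macro-step: 1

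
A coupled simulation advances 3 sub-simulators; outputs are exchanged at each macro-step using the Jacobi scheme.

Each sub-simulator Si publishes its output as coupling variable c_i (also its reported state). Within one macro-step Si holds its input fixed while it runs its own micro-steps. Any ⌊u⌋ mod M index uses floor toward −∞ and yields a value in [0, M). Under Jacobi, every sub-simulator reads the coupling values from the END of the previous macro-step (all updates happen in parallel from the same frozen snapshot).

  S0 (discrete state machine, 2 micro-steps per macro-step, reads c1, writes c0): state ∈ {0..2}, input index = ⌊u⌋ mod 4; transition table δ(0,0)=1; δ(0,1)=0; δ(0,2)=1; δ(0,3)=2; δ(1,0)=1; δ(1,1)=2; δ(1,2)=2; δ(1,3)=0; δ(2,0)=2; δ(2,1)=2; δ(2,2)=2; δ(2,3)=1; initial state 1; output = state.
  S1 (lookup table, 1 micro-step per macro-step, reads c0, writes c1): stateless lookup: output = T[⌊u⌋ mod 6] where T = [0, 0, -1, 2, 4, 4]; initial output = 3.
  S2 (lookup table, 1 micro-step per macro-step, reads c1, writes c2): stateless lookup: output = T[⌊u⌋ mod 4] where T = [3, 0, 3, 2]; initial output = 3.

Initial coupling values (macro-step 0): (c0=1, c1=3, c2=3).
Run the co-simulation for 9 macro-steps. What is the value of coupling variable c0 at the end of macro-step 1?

macro 1: S0 reads c1=3 → after 2×micro: 2; S1 reads c0=1 → after 1×micro: 0; S2 reads c1=3 → after 1×micro: 2 ⇒ (c0=2, c1=0, c2=2)
macro 2: S0 reads c1=0 → after 2×micro: 2; S1 reads c0=2 → after 1×micro: -1; S2 reads c1=0 → after 1×micro: 3 ⇒ (c0=2, c1=-1, c2=3)
macro 3: S0 reads c1=-1 → after 2×micro: 0; S1 reads c0=2 → after 1×micro: -1; S2 reads c1=-1 → after 1×micro: 2 ⇒ (c0=0, c1=-1, c2=2)
macro 4: S0 reads c1=-1 → after 2×micro: 1; S1 reads c0=0 → after 1×micro: 0; S2 reads c1=-1 → after 1×micro: 2 ⇒ (c0=1, c1=0, c2=2)
macro 5: S0 reads c1=0 → after 2×micro: 1; S1 reads c0=1 → after 1×micro: 0; S2 reads c1=0 → after 1×micro: 3 ⇒ (c0=1, c1=0, c2=3)
macro 6: S0 reads c1=0 → after 2×micro: 1; S1 reads c0=1 → after 1×micro: 0; S2 reads c1=0 → after 1×micro: 3 ⇒ (c0=1, c1=0, c2=3)
macro 7: S0 reads c1=0 → after 2×micro: 1; S1 reads c0=1 → after 1×micro: 0; S2 reads c1=0 → after 1×micro: 3 ⇒ (c0=1, c1=0, c2=3)
macro 8: S0 reads c1=0 → after 2×micro: 1; S1 reads c0=1 → after 1×micro: 0; S2 reads c1=0 → after 1×micro: 3 ⇒ (c0=1, c1=0, c2=3)
macro 9: S0 reads c1=0 → after 2×micro: 1; S1 reads c0=1 → after 1×micro: 0; S2 reads c1=0 → after 1×micro: 3 ⇒ (c0=1, c1=0, c2=3)

c0 at macro-step 1 = 2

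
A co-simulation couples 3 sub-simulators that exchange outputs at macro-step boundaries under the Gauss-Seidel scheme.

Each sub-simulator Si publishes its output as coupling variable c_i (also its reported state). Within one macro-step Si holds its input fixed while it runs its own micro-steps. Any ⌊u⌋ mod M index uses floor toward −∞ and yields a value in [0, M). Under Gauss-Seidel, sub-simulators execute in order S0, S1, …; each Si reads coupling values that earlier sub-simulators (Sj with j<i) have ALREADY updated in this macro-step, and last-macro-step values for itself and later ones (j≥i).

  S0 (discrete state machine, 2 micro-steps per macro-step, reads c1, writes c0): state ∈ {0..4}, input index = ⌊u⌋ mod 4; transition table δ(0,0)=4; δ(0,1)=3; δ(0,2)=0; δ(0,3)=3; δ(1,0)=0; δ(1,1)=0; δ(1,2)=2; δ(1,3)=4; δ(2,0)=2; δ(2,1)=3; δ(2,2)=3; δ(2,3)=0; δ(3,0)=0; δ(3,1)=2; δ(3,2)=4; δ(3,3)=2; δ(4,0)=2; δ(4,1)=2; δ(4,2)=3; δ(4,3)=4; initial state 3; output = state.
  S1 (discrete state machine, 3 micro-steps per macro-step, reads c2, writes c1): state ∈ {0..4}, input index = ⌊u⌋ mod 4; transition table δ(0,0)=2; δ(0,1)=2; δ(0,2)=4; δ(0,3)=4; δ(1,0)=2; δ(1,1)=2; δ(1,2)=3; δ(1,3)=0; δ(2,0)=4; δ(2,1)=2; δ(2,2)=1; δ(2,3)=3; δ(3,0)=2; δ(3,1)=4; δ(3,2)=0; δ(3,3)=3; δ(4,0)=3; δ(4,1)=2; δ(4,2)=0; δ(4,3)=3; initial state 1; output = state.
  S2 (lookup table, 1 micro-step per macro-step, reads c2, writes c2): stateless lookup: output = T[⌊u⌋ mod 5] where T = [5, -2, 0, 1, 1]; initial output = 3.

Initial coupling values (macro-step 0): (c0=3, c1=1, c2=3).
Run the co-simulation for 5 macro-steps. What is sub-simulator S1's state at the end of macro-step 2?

macro 1: S0 reads c1=1 → after 2×micro: 3; S1 reads c2=3 → after 3×micro: 3; S2 reads c2=3 → after 1×micro: 1 ⇒ (c0=3, c1=3, c2=1)
macro 2: S0 reads c1=3 → after 2×micro: 0; S1 reads c2=1 → after 3×micro: 2; S2 reads c2=1 → after 1×micro: -2 ⇒ (c0=0, c1=2, c2=-2)
macro 3: S0 reads c1=2 → after 2×micro: 0; S1 reads c2=-2 → after 3×micro: 0; S2 reads c2=-2 → after 1×micro: 1 ⇒ (c0=0, c1=0, c2=1)
macro 4: S0 reads c1=0 → after 2×micro: 2; S1 reads c2=1 → after 3×micro: 2; S2 reads c2=1 → after 1×micro: -2 ⇒ (c0=2, c1=2, c2=-2)
macro 5: S0 reads c1=2 → after 2×micro: 4; S1 reads c2=-2 → after 3×micro: 0; S2 reads c2=-2 → after 1×micro: 1 ⇒ (c0=4, c1=0, c2=1)

S1 state at macro-step 2 = 2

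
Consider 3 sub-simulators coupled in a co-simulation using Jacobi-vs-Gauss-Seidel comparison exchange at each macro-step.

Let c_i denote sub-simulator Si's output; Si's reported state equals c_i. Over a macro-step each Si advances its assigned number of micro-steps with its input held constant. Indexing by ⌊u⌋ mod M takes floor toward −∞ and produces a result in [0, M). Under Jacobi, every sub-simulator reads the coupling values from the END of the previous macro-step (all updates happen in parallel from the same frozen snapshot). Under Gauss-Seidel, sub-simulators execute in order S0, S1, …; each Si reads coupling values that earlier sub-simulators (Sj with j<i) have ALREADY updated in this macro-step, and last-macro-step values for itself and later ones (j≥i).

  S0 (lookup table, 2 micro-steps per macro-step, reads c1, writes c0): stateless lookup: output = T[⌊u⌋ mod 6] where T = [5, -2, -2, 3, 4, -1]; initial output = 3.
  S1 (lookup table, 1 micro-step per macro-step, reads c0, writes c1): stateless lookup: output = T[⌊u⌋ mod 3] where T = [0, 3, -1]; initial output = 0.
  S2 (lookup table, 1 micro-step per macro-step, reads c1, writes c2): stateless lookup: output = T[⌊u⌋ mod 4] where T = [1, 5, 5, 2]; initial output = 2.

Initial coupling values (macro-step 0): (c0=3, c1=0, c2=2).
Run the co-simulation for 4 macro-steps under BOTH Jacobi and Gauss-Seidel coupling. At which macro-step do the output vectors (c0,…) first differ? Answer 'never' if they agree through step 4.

first divergence at macro-step: 1

[Jacobi] macro 1: S0 reads c1=0 → after 2×micro: 5; S1 reads c0=3 → after 1×micro: 0; S2 reads c1=0 → after 1×micro: 1 ⇒ (c0=5, c1=0, c2=1)
[Jacobi] macro 2: S0 reads c1=0 → after 2×micro: 5; S1 reads c0=5 → after 1×micro: -1; S2 reads c1=0 → after 1×micro: 1 ⇒ (c0=5, c1=-1, c2=1)
[Jacobi] macro 3: S0 reads c1=-1 → after 2×micro: -1; S1 reads c0=5 → after 1×micro: -1; S2 reads c1=-1 → after 1×micro: 2 ⇒ (c0=-1, c1=-1, c2=2)
[Jacobi] macro 4: S0 reads c1=-1 → after 2×micro: -1; S1 reads c0=-1 → after 1×micro: -1; S2 reads c1=-1 → after 1×micro: 2 ⇒ (c0=-1, c1=-1, c2=2)
[Gauss-Seidel] macro 1: S0 reads c1=0 → after 2×micro: 5; S1 reads c0=5 → after 1×micro: -1; S2 reads c1=-1 → after 1×micro: 2 ⇒ (c0=5, c1=-1, c2=2)
[Gauss-Seidel] macro 2: S0 reads c1=-1 → after 2×micro: -1; S1 reads c0=-1 → after 1×micro: -1; S2 reads c1=-1 → after 1×micro: 2 ⇒ (c0=-1, c1=-1, c2=2)
[Gauss-Seidel] macro 3: S0 reads c1=-1 → after 2×micro: -1; S1 reads c0=-1 → after 1×micro: -1; S2 reads c1=-1 → after 1×micro: 2 ⇒ (c0=-1, c1=-1, c2=2)
[Gauss-Seidel] macro 4: S0 reads c1=-1 → after 2×micro: -1; S1 reads c0=-1 → after 1×micro: -1; S2 reads c1=-1 → after 1×micro: 2 ⇒ (c0=-1, c1=-1, c2=2)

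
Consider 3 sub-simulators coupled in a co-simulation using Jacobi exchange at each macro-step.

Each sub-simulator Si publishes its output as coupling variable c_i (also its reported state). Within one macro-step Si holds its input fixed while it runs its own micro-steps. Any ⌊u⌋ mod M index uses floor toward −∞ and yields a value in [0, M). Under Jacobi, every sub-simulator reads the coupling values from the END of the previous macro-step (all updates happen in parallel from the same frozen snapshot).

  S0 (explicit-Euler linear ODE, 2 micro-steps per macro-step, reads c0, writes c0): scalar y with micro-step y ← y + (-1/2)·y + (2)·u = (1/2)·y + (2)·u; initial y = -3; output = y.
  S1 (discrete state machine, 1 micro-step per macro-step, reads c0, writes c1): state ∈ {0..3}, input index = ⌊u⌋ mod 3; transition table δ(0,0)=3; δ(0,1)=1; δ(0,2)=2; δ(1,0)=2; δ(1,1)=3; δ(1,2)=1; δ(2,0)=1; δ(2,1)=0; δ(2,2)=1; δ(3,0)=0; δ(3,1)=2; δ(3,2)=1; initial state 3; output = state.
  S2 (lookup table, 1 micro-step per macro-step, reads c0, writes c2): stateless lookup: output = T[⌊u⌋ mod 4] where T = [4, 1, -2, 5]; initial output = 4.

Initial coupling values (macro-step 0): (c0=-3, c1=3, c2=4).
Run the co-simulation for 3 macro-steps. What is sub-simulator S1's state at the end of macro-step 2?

S1 state at macro-step 2 = 2

macro 1: S0 reads c0=-3 → after 2×micro: -39/4; S1 reads c0=-3 → after 1×micro: 0; S2 reads c0=-3 → after 1×micro: 1 ⇒ (c0=-39/4, c1=0, c2=1)
macro 2: S0 reads c0=-39/4 → after 2×micro: -507/16; S1 reads c0=-39/4 → after 1×micro: 2; S2 reads c0=-39/4 → after 1×micro: -2 ⇒ (c0=-507/16, c1=2, c2=-2)
macro 3: S0 reads c0=-507/16 → after 2×micro: -6591/64; S1 reads c0=-507/16 → after 1×micro: 0; S2 reads c0=-507/16 → after 1×micro: 4 ⇒ (c0=-6591/64, c1=0, c2=4)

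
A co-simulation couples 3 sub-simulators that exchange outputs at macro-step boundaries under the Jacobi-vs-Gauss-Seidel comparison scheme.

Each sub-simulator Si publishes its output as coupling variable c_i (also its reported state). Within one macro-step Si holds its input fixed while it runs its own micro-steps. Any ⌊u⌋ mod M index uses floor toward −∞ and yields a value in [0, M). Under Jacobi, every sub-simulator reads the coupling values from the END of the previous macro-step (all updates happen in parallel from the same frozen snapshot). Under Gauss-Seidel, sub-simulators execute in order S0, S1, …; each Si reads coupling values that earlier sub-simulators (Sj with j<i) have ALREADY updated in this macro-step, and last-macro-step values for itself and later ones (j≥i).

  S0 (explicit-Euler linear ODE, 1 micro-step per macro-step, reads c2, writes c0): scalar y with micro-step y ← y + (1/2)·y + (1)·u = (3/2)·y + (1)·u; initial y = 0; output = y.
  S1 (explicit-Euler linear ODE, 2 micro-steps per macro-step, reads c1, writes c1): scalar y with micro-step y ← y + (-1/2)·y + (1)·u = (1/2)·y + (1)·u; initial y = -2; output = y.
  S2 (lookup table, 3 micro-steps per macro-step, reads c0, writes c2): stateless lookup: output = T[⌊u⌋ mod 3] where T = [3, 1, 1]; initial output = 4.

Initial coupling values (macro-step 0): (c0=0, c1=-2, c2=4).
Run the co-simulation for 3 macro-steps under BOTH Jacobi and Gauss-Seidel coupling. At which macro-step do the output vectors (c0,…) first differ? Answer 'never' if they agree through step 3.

first divergence at macro-step: 1

[Jacobi] macro 1: S0 reads c2=4 → after 1×micro: 4; S1 reads c1=-2 → after 2×micro: -7/2; S2 reads c0=0 → after 3×micro: 3 ⇒ (c0=4, c1=-7/2, c2=3)
[Jacobi] macro 2: S0 reads c2=3 → after 1×micro: 9; S1 reads c1=-7/2 → after 2×micro: -49/8; S2 reads c0=4 → after 3×micro: 1 ⇒ (c0=9, c1=-49/8, c2=1)
[Jacobi] macro 3: S0 reads c2=1 → after 1×micro: 29/2; S1 reads c1=-49/8 → after 2×micro: -343/32; S2 reads c0=9 → after 3×micro: 3 ⇒ (c0=29/2, c1=-343/32, c2=3)
[Gauss-Seidel] macro 1: S0 reads c2=4 → after 1×micro: 4; S1 reads c1=-2 → after 2×micro: -7/2; S2 reads c0=4 → after 3×micro: 1 ⇒ (c0=4, c1=-7/2, c2=1)
[Gauss-Seidel] macro 2: S0 reads c2=1 → after 1×micro: 7; S1 reads c1=-7/2 → after 2×micro: -49/8; S2 reads c0=7 → after 3×micro: 1 ⇒ (c0=7, c1=-49/8, c2=1)
[Gauss-Seidel] macro 3: S0 reads c2=1 → after 1×micro: 23/2; S1 reads c1=-49/8 → after 2×micro: -343/32; S2 reads c0=23/2 → after 3×micro: 1 ⇒ (c0=23/2, c1=-343/32, c2=1)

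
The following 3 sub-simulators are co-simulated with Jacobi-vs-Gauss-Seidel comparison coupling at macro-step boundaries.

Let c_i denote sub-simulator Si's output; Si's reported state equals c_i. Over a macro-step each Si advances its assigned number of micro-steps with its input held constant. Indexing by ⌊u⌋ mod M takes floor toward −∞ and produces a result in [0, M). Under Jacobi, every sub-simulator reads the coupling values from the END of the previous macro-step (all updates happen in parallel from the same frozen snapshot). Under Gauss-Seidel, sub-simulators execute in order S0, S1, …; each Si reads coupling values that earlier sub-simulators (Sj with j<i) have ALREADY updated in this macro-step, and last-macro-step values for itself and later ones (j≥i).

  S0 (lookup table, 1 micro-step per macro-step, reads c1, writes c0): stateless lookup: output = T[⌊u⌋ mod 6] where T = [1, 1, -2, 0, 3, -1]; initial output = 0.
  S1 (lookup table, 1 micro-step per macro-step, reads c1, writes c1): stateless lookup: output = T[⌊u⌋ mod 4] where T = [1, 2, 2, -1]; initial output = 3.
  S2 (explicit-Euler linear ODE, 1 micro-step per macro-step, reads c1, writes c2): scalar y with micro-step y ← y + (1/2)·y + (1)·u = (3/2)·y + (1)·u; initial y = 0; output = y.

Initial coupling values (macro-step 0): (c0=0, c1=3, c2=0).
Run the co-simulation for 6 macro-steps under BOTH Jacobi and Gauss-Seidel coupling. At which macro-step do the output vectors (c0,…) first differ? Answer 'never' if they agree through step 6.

[Jacobi] macro 1: S0 reads c1=3 → after 1×micro: 0; S1 reads c1=3 → after 1×micro: -1; S2 reads c1=3 → after 1×micro: 3 ⇒ (c0=0, c1=-1, c2=3)
[Jacobi] macro 2: S0 reads c1=-1 → after 1×micro: -1; S1 reads c1=-1 → after 1×micro: -1; S2 reads c1=-1 → after 1×micro: 7/2 ⇒ (c0=-1, c1=-1, c2=7/2)
[Jacobi] macro 3: S0 reads c1=-1 → after 1×micro: -1; S1 reads c1=-1 → after 1×micro: -1; S2 reads c1=-1 → after 1×micro: 17/4 ⇒ (c0=-1, c1=-1, c2=17/4)
[Jacobi] macro 4: S0 reads c1=-1 → after 1×micro: -1; S1 reads c1=-1 → after 1×micro: -1; S2 reads c1=-1 → after 1×micro: 43/8 ⇒ (c0=-1, c1=-1, c2=43/8)
[Jacobi] macro 5: S0 reads c1=-1 → after 1×micro: -1; S1 reads c1=-1 → after 1×micro: -1; S2 reads c1=-1 → after 1×micro: 113/16 ⇒ (c0=-1, c1=-1, c2=113/16)
[Jacobi] macro 6: S0 reads c1=-1 → after 1×micro: -1; S1 reads c1=-1 → after 1×micro: -1; S2 reads c1=-1 → after 1×micro: 307/32 ⇒ (c0=-1, c1=-1, c2=307/32)
[Gauss-Seidel] macro 1: S0 reads c1=3 → after 1×micro: 0; S1 reads c1=3 → after 1×micro: -1; S2 reads c1=-1 → after 1×micro: -1 ⇒ (c0=0, c1=-1, c2=-1)
[Gauss-Seidel] macro 2: S0 reads c1=-1 → after 1×micro: -1; S1 reads c1=-1 → after 1×micro: -1; S2 reads c1=-1 → after 1×micro: -5/2 ⇒ (c0=-1, c1=-1, c2=-5/2)
[Gauss-Seidel] macro 3: S0 reads c1=-1 → after 1×micro: -1; S1 reads c1=-1 → after 1×micro: -1; S2 reads c1=-1 → after 1×micro: -19/4 ⇒ (c0=-1, c1=-1, c2=-19/4)
[Gauss-Seidel] macro 4: S0 reads c1=-1 → after 1×micro: -1; S1 reads c1=-1 → after 1×micro: -1; S2 reads c1=-1 → after 1×micro: -65/8 ⇒ (c0=-1, c1=-1, c2=-65/8)
[Gauss-Seidel] macro 5: S0 reads c1=-1 → after 1×micro: -1; S1 reads c1=-1 → after 1×micro: -1; S2 reads c1=-1 → after 1×micro: -211/16 ⇒ (c0=-1, c1=-1, c2=-211/16)
[Gauss-Seidel] macro 6: S0 reads c1=-1 → after 1×micro: -1; S1 reads c1=-1 → after 1×micro: -1; S2 reads c1=-1 → after 1×micro: -665/32 ⇒ (c0=-1, c1=-1, c2=-665/32)

first divergence at macro-step: 1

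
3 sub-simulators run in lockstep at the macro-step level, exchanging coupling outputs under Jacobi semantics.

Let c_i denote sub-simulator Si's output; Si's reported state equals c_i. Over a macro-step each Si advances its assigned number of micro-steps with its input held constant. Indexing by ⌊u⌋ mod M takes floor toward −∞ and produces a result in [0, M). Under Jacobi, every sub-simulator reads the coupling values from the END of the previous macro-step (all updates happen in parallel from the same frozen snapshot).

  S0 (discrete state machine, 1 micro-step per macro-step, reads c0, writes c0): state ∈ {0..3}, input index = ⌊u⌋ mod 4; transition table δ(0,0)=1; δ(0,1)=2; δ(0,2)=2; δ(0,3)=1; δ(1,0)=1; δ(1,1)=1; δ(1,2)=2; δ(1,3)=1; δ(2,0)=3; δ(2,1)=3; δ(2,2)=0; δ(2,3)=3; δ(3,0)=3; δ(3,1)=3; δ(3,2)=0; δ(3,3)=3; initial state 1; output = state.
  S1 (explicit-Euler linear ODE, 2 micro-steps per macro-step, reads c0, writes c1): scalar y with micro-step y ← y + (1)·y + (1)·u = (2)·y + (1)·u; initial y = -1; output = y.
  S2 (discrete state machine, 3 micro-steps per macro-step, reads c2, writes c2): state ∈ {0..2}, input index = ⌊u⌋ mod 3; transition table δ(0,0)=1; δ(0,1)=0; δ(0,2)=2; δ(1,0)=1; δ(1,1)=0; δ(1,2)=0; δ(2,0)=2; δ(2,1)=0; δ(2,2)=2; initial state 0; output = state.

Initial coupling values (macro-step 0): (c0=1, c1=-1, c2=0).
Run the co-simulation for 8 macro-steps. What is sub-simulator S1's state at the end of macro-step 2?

macro 1: S0 reads c0=1 → after 1×micro: 1; S1 reads c0=1 → after 2×micro: -1; S2 reads c2=0 → after 3×micro: 1 ⇒ (c0=1, c1=-1, c2=1)
macro 2: S0 reads c0=1 → after 1×micro: 1; S1 reads c0=1 → after 2×micro: -1; S2 reads c2=1 → after 3×micro: 0 ⇒ (c0=1, c1=-1, c2=0)
macro 3: S0 reads c0=1 → after 1×micro: 1; S1 reads c0=1 → after 2×micro: -1; S2 reads c2=0 → after 3×micro: 1 ⇒ (c0=1, c1=-1, c2=1)
macro 4: S0 reads c0=1 → after 1×micro: 1; S1 reads c0=1 → after 2×micro: -1; S2 reads c2=1 → after 3×micro: 0 ⇒ (c0=1, c1=-1, c2=0)
macro 5: S0 reads c0=1 → after 1×micro: 1; S1 reads c0=1 → after 2×micro: -1; S2 reads c2=0 → after 3×micro: 1 ⇒ (c0=1, c1=-1, c2=1)
macro 6: S0 reads c0=1 → after 1×micro: 1; S1 reads c0=1 → after 2×micro: -1; S2 reads c2=1 → after 3×micro: 0 ⇒ (c0=1, c1=-1, c2=0)
macro 7: S0 reads c0=1 → after 1×micro: 1; S1 reads c0=1 → after 2×micro: -1; S2 reads c2=0 → after 3×micro: 1 ⇒ (c0=1, c1=-1, c2=1)
macro 8: S0 reads c0=1 → after 1×micro: 1; S1 reads c0=1 → after 2×micro: -1; S2 reads c2=1 → after 3×micro: 0 ⇒ (c0=1, c1=-1, c2=0)

S1 state at macro-step 2 = -1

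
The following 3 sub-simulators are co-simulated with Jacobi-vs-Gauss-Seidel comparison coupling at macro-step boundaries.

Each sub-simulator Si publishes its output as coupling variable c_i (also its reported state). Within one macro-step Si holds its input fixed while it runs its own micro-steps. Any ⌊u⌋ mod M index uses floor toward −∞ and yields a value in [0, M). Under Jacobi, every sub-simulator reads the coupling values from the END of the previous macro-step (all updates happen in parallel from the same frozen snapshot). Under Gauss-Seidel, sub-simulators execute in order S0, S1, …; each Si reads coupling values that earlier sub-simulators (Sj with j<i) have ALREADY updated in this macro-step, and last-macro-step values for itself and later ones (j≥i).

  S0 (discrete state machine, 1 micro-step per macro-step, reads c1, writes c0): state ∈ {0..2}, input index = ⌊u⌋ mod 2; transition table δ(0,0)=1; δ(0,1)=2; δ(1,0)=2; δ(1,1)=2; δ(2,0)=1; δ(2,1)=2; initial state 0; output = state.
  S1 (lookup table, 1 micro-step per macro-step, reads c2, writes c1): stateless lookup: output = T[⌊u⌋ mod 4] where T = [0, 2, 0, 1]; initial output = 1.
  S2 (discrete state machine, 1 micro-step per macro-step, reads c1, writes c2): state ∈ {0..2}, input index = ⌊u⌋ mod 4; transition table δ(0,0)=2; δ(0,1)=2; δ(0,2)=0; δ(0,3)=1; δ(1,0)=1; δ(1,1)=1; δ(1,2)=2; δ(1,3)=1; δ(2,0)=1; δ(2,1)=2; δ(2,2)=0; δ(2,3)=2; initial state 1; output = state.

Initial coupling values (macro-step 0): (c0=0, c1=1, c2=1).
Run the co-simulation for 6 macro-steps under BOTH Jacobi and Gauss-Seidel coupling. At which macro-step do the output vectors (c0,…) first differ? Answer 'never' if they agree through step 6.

first divergence at macro-step: 1

[Jacobi] macro 1: S0 reads c1=1 → after 1×micro: 2; S1 reads c2=1 → after 1×micro: 2; S2 reads c1=1 → after 1×micro: 1 ⇒ (c0=2, c1=2, c2=1)
[Jacobi] macro 2: S0 reads c1=2 → after 1×micro: 1; S1 reads c2=1 → after 1×micro: 2; S2 reads c1=2 → after 1×micro: 2 ⇒ (c0=1, c1=2, c2=2)
[Jacobi] macro 3: S0 reads c1=2 → after 1×micro: 2; S1 reads c2=2 → after 1×micro: 0; S2 reads c1=2 → after 1×micro: 0 ⇒ (c0=2, c1=0, c2=0)
[Jacobi] macro 4: S0 reads c1=0 → after 1×micro: 1; S1 reads c2=0 → after 1×micro: 0; S2 reads c1=0 → after 1×micro: 2 ⇒ (c0=1, c1=0, c2=2)
[Jacobi] macro 5: S0 reads c1=0 → after 1×micro: 2; S1 reads c2=2 → after 1×micro: 0; S2 reads c1=0 → after 1×micro: 1 ⇒ (c0=2, c1=0, c2=1)
[Jacobi] macro 6: S0 reads c1=0 → after 1×micro: 1; S1 reads c2=1 → after 1×micro: 2; S2 reads c1=0 → after 1×micro: 1 ⇒ (c0=1, c1=2, c2=1)
[Gauss-Seidel] macro 1: S0 reads c1=1 → after 1×micro: 2; S1 reads c2=1 → after 1×micro: 2; S2 reads c1=2 → after 1×micro: 2 ⇒ (c0=2, c1=2, c2=2)
[Gauss-Seidel] macro 2: S0 reads c1=2 → after 1×micro: 1; S1 reads c2=2 → after 1×micro: 0; S2 reads c1=0 → after 1×micro: 1 ⇒ (c0=1, c1=0, c2=1)
[Gauss-Seidel] macro 3: S0 reads c1=0 → after 1×micro: 2; S1 reads c2=1 → after 1×micro: 2; S2 reads c1=2 → after 1×micro: 2 ⇒ (c0=2, c1=2, c2=2)
[Gauss-Seidel] macro 4: S0 reads c1=2 → after 1×micro: 1; S1 reads c2=2 → after 1×micro: 0; S2 reads c1=0 → after 1×micro: 1 ⇒ (c0=1, c1=0, c2=1)
[Gauss-Seidel] macro 5: S0 reads c1=0 → after 1×micro: 2; S1 reads c2=1 → after 1×micro: 2; S2 reads c1=2 → after 1×micro: 2 ⇒ (c0=2, c1=2, c2=2)
[Gauss-Seidel] macro 6: S0 reads c1=2 → after 1×micro: 1; S1 reads c2=2 → after 1×micro: 0; S2 reads c1=0 → after 1×micro: 1 ⇒ (c0=1, c1=0, c2=1)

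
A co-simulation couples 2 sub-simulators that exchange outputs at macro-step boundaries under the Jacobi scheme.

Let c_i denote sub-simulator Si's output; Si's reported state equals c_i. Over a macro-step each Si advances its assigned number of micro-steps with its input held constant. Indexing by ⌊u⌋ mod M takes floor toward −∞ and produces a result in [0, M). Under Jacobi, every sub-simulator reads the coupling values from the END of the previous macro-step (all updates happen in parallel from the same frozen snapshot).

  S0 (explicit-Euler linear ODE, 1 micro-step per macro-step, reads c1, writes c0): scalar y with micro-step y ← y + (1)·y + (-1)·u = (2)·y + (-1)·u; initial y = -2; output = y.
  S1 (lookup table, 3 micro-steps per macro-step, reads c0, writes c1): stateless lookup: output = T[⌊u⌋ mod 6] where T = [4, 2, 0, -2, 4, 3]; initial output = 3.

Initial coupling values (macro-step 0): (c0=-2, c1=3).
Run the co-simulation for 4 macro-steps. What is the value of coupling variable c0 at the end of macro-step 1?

macro 1: S0 reads c1=3 → after 1×micro: -7; S1 reads c0=-2 → after 3×micro: 4 ⇒ (c0=-7, c1=4)
macro 2: S0 reads c1=4 → after 1×micro: -18; S1 reads c0=-7 → after 3×micro: 3 ⇒ (c0=-18, c1=3)
macro 3: S0 reads c1=3 → after 1×micro: -39; S1 reads c0=-18 → after 3×micro: 4 ⇒ (c0=-39, c1=4)
macro 4: S0 reads c1=4 → after 1×micro: -82; S1 reads c0=-39 → after 3×micro: -2 ⇒ (c0=-82, c1=-2)

c0 at macro-step 1 = -7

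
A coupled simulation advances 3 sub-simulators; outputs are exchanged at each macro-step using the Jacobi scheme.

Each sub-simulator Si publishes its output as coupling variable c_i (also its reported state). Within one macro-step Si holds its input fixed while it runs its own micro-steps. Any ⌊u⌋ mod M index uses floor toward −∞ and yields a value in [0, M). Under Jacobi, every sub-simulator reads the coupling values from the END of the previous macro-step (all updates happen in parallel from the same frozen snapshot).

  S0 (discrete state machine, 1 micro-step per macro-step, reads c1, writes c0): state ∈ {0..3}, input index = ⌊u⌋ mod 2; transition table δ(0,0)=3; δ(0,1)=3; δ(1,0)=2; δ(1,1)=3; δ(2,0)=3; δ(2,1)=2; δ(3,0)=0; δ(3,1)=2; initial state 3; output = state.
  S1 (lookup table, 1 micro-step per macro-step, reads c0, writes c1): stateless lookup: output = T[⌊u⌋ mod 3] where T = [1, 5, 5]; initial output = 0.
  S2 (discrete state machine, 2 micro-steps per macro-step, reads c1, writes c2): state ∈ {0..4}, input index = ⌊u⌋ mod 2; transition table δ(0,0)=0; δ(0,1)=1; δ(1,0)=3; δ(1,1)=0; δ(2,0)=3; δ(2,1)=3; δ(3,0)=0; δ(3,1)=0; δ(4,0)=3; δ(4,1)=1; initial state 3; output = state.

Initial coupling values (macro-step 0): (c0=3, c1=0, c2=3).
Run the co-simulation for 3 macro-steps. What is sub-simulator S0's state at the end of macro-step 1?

S0 state at macro-step 1 = 0

macro 1: S0 reads c1=0 → after 1×micro: 0; S1 reads c0=3 → after 1×micro: 1; S2 reads c1=0 → after 2×micro: 0 ⇒ (c0=0, c1=1, c2=0)
macro 2: S0 reads c1=1 → after 1×micro: 3; S1 reads c0=0 → after 1×micro: 1; S2 reads c1=1 → after 2×micro: 0 ⇒ (c0=3, c1=1, c2=0)
macro 3: S0 reads c1=1 → after 1×micro: 2; S1 reads c0=3 → after 1×micro: 1; S2 reads c1=1 → after 2×micro: 0 ⇒ (c0=2, c1=1, c2=0)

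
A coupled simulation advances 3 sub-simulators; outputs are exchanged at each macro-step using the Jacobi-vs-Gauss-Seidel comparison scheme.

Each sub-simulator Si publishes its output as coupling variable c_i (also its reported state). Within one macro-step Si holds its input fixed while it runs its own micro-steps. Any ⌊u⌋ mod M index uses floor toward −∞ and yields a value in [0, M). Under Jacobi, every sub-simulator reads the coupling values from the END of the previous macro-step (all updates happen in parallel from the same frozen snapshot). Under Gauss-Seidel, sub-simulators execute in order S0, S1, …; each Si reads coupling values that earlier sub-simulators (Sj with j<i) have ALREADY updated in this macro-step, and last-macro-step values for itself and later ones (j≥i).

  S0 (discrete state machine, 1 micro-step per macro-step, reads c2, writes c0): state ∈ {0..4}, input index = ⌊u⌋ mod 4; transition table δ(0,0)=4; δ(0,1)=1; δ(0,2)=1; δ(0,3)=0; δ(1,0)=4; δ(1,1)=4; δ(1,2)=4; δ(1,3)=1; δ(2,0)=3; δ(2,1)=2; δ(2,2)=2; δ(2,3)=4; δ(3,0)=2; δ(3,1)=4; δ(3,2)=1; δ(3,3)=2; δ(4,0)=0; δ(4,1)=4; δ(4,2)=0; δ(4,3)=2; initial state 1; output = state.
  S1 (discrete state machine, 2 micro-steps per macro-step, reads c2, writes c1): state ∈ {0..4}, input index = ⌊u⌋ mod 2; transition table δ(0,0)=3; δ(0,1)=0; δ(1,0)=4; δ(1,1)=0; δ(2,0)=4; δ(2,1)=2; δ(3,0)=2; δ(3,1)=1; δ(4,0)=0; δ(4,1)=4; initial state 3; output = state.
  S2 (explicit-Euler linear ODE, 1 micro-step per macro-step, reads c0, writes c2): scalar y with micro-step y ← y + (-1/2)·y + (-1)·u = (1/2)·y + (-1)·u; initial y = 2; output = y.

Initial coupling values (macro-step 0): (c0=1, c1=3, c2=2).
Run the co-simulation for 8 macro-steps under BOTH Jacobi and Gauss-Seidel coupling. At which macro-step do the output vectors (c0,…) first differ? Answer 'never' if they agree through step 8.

first divergence at macro-step: 1

[Jacobi] macro 1: S0 reads c2=2 → after 1×micro: 4; S1 reads c2=2 → after 2×micro: 4; S2 reads c0=1 → after 1×micro: 0 ⇒ (c0=4, c1=4, c2=0)
[Jacobi] macro 2: S0 reads c2=0 → after 1×micro: 0; S1 reads c2=0 → after 2×micro: 3; S2 reads c0=4 → after 1×micro: -4 ⇒ (c0=0, c1=3, c2=-4)
[Jacobi] macro 3: S0 reads c2=-4 → after 1×micro: 4; S1 reads c2=-4 → after 2×micro: 4; S2 reads c0=0 → after 1×micro: -2 ⇒ (c0=4, c1=4, c2=-2)
[Jacobi] macro 4: S0 reads c2=-2 → after 1×micro: 0; S1 reads c2=-2 → after 2×micro: 3; S2 reads c0=4 → after 1×micro: -5 ⇒ (c0=0, c1=3, c2=-5)
[Jacobi] macro 5: S0 reads c2=-5 → after 1×micro: 0; S1 reads c2=-5 → after 2×micro: 0; S2 reads c0=0 → after 1×micro: -5/2 ⇒ (c0=0, c1=0, c2=-5/2)
[Jacobi] macro 6: S0 reads c2=-5/2 → after 1×micro: 1; S1 reads c2=-5/2 → after 2×micro: 0; S2 reads c0=0 → after 1×micro: -5/4 ⇒ (c0=1, c1=0, c2=-5/4)
[Jacobi] macro 7: S0 reads c2=-5/4 → after 1×micro: 4; S1 reads c2=-5/4 → after 2×micro: 2; S2 reads c0=1 → after 1×micro: -13/8 ⇒ (c0=4, c1=2, c2=-13/8)
[Jacobi] macro 8: S0 reads c2=-13/8 → after 1×micro: 0; S1 reads c2=-13/8 → after 2×micro: 0; S2 reads c0=4 → after 1×micro: -77/16 ⇒ (c0=0, c1=0, c2=-77/16)
[Gauss-Seidel] macro 1: S0 reads c2=2 → after 1×micro: 4; S1 reads c2=2 → after 2×micro: 4; S2 reads c0=4 → after 1×micro: -3 ⇒ (c0=4, c1=4, c2=-3)
[Gauss-Seidel] macro 2: S0 reads c2=-3 → after 1×micro: 4; S1 reads c2=-3 → after 2×micro: 4; S2 reads c0=4 → after 1×micro: -11/2 ⇒ (c0=4, c1=4, c2=-11/2)
[Gauss-Seidel] macro 3: S0 reads c2=-11/2 → after 1×micro: 0; S1 reads c2=-11/2 → after 2×micro: 3; S2 reads c0=0 → after 1×micro: -11/4 ⇒ (c0=0, c1=3, c2=-11/4)
[Gauss-Seidel] macro 4: S0 reads c2=-11/4 → after 1×micro: 1; S1 reads c2=-11/4 → after 2×micro: 0; S2 reads c0=1 → after 1×micro: -19/8 ⇒ (c0=1, c1=0, c2=-19/8)
[Gauss-Seidel] macro 5: S0 reads c2=-19/8 → after 1×micro: 4; S1 reads c2=-19/8 → after 2×micro: 0; S2 reads c0=4 → after 1×micro: -83/16 ⇒ (c0=4, c1=0, c2=-83/16)
[Gauss-Seidel] macro 6: S0 reads c2=-83/16 → after 1×micro: 0; S1 reads c2=-83/16 → after 2×micro: 2; S2 reads c0=0 → after 1×micro: -83/32 ⇒ (c0=0, c1=2, c2=-83/32)
[Gauss-Seidel] macro 7: S0 reads c2=-83/32 → after 1×micro: 1; S1 reads c2=-83/32 → after 2×micro: 2; S2 reads c0=1 → after 1×micro: -147/64 ⇒ (c0=1, c1=2, c2=-147/64)
[Gauss-Seidel] macro 8: S0 reads c2=-147/64 → after 1×micro: 4; S1 reads c2=-147/64 → after 2×micro: 2; S2 reads c0=4 → after 1×micro: -659/128 ⇒ (c0=4, c1=2, c2=-659/128)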